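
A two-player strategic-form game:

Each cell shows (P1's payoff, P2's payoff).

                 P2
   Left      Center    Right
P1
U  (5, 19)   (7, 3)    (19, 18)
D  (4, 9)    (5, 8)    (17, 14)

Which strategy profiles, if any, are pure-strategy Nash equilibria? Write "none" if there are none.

For each strategy profile, look for a profitable unilateral deviation.
(U, Left): P1 gets 5, best alternative 4; P2 gets 19, best alternative 18. No profitable deviation — NE.
(U, Center): P2 can switch to Left (3 → 19). Not NE.
(U, Right): P2 can switch to Left (18 → 19). Not NE.
(D, Left): P1 can switch to U (4 → 5). Not NE.
(D, Center): P1 can switch to U (5 → 7). Not NE.
(D, Right): P1 can switch to U (17 → 19). Not NE.

Pure NE: (U, Left)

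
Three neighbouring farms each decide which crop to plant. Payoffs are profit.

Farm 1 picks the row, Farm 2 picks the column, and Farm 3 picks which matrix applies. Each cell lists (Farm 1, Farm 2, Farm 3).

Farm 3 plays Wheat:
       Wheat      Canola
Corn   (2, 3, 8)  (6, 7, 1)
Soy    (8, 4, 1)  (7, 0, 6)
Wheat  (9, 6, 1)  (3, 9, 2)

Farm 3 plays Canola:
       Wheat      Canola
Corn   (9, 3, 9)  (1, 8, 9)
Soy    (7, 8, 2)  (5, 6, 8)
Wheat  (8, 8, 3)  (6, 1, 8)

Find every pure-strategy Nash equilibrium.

This game has no pure Nash equilibrium.

For each player, find the best response to each opponent profile; mutual best responses are the pure NE.
Farm 1 against (Wheat, Wheat): payoffs 2, 8, 9 → best response Wheat.
Farm 1 against (Wheat, Canola): payoffs 9, 7, 8 → best response Corn.
Farm 1 against (Canola, Wheat): payoffs 6, 7, 3 → best response Soy.
Farm 1 against (Canola, Canola): payoffs 1, 5, 6 → best response Wheat.
Farm 2 against (Corn, Wheat): payoffs 3, 7 → best response Canola.
Farm 2 against (Corn, Canola): payoffs 3, 8 → best response Canola.
Farm 2 against (Soy, Wheat): payoffs 4, 0 → best response Wheat.
Farm 2 against (Soy, Canola): payoffs 8, 6 → best response Wheat.
Farm 2 against (Wheat, Wheat): payoffs 6, 9 → best response Canola.
Farm 2 against (Wheat, Canola): payoffs 8, 1 → best response Wheat.
Farm 3 against (Corn, Wheat): payoffs 8, 9 → best response Canola.
Farm 3 against (Corn, Canola): payoffs 1, 9 → best response Canola.
Farm 3 against (Soy, Wheat): payoffs 1, 2 → best response Canola.
Farm 3 against (Soy, Canola): payoffs 6, 8 → best response Canola.
Farm 3 against (Wheat, Wheat): payoffs 1, 3 → best response Canola.
Farm 3 against (Wheat, Canola): payoffs 2, 8 → best response Canola.
No profile is a mutual best response for all players.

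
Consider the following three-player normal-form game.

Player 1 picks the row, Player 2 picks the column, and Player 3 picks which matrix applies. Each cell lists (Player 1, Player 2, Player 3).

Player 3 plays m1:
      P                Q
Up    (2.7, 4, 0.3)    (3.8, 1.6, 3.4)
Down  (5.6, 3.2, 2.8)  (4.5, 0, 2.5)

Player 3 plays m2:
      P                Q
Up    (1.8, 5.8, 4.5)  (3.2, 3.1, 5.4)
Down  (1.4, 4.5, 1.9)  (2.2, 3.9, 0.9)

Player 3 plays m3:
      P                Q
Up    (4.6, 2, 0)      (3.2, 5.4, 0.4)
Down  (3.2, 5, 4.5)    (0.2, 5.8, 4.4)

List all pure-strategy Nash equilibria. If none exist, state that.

The unique pure-strategy Nash equilibrium is (Up, P, m2).

Player 1 against (P, m1): payoffs 2.7, 5.6 → best response Down.
Player 1 against (P, m2): payoffs 1.8, 1.4 → best response Up.
Player 1 against (P, m3): payoffs 4.6, 3.2 → best response Up.
Player 1 against (Q, m1): payoffs 3.8, 4.5 → best response Down.
Player 1 against (Q, m2): payoffs 3.2, 2.2 → best response Up.
Player 1 against (Q, m3): payoffs 3.2, 0.2 → best response Up.
Player 2 against (Up, m1): payoffs 4, 1.6 → best response P.
Player 2 against (Up, m2): payoffs 5.8, 3.1 → best response P.
Player 2 against (Up, m3): payoffs 2, 5.4 → best response Q.
Player 2 against (Down, m1): payoffs 3.2, 0 → best response P.
Player 2 against (Down, m2): payoffs 4.5, 3.9 → best response P.
Player 2 against (Down, m3): payoffs 5, 5.8 → best response Q.
Player 3 against (Up, P): payoffs 0.3, 4.5, 0 → best response m2.
Player 3 against (Up, Q): payoffs 3.4, 5.4, 0.4 → best response m2.
Player 3 against (Down, P): payoffs 2.8, 1.9, 4.5 → best response m3.
Player 3 against (Down, Q): payoffs 2.5, 0.9, 4.4 → best response m3.
Mutual best responses: (Up, P, m2).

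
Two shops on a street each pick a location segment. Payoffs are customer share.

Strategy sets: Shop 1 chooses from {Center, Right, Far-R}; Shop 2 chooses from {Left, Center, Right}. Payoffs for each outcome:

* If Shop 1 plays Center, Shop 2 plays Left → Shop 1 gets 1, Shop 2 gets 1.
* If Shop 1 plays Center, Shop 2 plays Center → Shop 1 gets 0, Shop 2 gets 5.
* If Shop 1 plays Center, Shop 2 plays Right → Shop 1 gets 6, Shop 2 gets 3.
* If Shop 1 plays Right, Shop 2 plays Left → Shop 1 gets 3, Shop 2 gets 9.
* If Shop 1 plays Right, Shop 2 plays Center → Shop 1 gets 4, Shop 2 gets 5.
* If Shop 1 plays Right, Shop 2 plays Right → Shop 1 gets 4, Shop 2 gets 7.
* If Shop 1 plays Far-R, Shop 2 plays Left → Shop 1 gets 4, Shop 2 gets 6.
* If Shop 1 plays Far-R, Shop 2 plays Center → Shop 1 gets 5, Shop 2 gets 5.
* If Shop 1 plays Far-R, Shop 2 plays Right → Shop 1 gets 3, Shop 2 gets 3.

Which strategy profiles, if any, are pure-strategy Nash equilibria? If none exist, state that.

(Far-R, Left)

Mark each player's best response to every combination of opponents' strategies; a profile where every player is best-responding is a pure Nash equilibrium.
Shop 1 against Left: payoffs 1, 3, 4 → best response Far-R.
Shop 1 against Center: payoffs 0, 4, 5 → best response Far-R.
Shop 1 against Right: payoffs 6, 4, 3 → best response Center.
Shop 2 against Center: payoffs 1, 5, 3 → best response Center.
Shop 2 against Right: payoffs 9, 5, 7 → best response Left.
Shop 2 against Far-R: payoffs 6, 5, 3 → best response Left.
Mutual best responses: (Far-R, Left).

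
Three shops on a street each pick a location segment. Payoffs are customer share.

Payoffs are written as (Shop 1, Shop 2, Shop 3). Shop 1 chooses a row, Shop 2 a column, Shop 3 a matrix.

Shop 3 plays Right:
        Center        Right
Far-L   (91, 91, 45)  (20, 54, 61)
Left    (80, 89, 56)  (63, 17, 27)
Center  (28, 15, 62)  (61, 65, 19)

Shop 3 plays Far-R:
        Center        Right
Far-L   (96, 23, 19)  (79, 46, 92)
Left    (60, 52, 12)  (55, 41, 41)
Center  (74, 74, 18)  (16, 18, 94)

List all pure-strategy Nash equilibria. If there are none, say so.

Check each profile: it is a Nash equilibrium iff no player can strictly gain by switching unilaterally.
(Far-L, Center, Right): Shop 1 gets 91, best alternative 80; Shop 2 gets 91, best alternative 54; Shop 3 gets 45, best alternative 19. No profitable deviation — NE.
(Far-L, Center, Far-R): Shop 2 can switch to Right (23 → 46). Not NE.
(Far-L, Right, Right): Shop 1 can switch to Left (20 → 63). Not NE.
(Far-L, Right, Far-R): Shop 1 gets 79, best alternative 55; Shop 2 gets 46, best alternative 23; Shop 3 gets 92, best alternative 61. No profitable deviation — NE.
(Left, Center, Right): Shop 1 can switch to Far-L (80 → 91). Not NE.
(Left, Center, Far-R): Shop 1 can switch to Far-L (60 → 96). Not NE.
(Left, Right, Right): Shop 2 can switch to Center (17 → 89). Not NE.
(Left, Right, Far-R): Shop 1 can switch to Far-L (55 → 79). Not NE.
(The remaining 4 profiles each have a profitable deviation by the same check.)

The pure Nash equilibria are (Far-L, Center, Right); (Far-L, Right, Far-R).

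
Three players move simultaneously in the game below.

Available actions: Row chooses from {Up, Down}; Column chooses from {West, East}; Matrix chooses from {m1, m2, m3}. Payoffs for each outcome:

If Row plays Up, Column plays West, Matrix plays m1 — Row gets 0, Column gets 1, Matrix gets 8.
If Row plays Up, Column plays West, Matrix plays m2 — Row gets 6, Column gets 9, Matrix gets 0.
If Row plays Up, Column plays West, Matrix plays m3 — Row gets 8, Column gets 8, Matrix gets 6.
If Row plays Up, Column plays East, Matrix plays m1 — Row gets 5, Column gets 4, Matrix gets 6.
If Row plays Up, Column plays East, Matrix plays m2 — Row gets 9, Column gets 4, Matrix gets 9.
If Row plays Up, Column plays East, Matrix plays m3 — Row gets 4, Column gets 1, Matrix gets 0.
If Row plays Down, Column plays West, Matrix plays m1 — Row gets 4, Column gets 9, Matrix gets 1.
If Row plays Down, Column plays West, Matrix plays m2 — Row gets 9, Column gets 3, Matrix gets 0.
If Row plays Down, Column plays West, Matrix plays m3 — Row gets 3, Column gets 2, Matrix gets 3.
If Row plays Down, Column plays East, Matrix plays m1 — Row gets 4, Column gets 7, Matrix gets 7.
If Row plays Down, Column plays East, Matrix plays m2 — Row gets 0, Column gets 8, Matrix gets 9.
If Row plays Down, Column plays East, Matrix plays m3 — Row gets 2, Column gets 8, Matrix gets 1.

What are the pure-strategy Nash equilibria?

(Up, West, m1): Row can switch to Down (0 → 4). Not NE.
(Up, West, m2): Row can switch to Down (6 → 9). Not NE.
(Up, West, m3): Matrix can switch to m1 (6 → 8). Not NE.
(Up, East, m1): Matrix can switch to m2 (6 → 9). Not NE.
(Up, East, m2): Column can switch to West (4 → 9). Not NE.
(Up, East, m3): Column can switch to West (1 → 8). Not NE.
(Down, West, m1): Matrix can switch to m3 (1 → 3). Not NE.
(Down, West, m2): Column can switch to East (3 → 8). Not NE.
(The remaining 4 profiles each have a profitable deviation by the same check.)

No pure-strategy Nash equilibrium.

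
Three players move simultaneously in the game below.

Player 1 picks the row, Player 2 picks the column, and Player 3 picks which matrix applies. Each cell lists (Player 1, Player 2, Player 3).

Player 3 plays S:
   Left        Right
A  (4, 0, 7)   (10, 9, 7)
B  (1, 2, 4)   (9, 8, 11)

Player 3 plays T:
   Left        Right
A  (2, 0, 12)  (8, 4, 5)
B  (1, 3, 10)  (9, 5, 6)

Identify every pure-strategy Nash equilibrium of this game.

For each player, find the best response to each opponent profile; mutual best responses are the pure NE.
Player 1 against (Left, S): payoffs 4, 1 → best response A.
Player 1 against (Left, T): payoffs 2, 1 → best response A.
Player 1 against (Right, S): payoffs 10, 9 → best response A.
Player 1 against (Right, T): payoffs 8, 9 → best response B.
Player 2 against (A, S): payoffs 0, 9 → best response Right.
Player 2 against (A, T): payoffs 0, 4 → best response Right.
Player 2 against (B, S): payoffs 2, 8 → best response Right.
Player 2 against (B, T): payoffs 3, 5 → best response Right.
Player 3 against (A, Left): payoffs 7, 12 → best response T.
Player 3 against (A, Right): payoffs 7, 5 → best response S.
Player 3 against (B, Left): payoffs 4, 10 → best response T.
Player 3 against (B, Right): payoffs 11, 6 → best response S.
Mutual best responses: (A, Right, S).

The unique pure-strategy Nash equilibrium is (A, Right, S).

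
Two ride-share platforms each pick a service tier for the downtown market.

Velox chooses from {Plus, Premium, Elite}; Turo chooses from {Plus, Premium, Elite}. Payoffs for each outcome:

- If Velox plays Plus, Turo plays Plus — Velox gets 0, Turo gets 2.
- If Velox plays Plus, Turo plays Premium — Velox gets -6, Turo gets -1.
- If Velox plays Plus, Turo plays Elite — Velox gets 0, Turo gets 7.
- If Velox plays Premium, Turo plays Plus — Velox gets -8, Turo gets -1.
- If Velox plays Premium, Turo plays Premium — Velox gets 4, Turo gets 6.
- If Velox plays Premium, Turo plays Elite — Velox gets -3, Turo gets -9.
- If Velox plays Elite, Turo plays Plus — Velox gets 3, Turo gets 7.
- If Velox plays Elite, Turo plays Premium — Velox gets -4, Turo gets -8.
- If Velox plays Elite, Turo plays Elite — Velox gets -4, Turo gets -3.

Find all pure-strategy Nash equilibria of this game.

(Plus, Elite); (Premium, Premium); (Elite, Plus)

Velox against Plus: payoffs 0, -8, 3 → best response Elite.
Velox against Premium: payoffs -6, 4, -4 → best response Premium.
Velox against Elite: payoffs 0, -3, -4 → best response Plus.
Turo against Plus: payoffs 2, -1, 7 → best response Elite.
Turo against Premium: payoffs -1, 6, -9 → best response Premium.
Turo against Elite: payoffs 7, -8, -3 → best response Plus.
Mutual best responses: (Plus, Elite); (Premium, Premium); (Elite, Plus).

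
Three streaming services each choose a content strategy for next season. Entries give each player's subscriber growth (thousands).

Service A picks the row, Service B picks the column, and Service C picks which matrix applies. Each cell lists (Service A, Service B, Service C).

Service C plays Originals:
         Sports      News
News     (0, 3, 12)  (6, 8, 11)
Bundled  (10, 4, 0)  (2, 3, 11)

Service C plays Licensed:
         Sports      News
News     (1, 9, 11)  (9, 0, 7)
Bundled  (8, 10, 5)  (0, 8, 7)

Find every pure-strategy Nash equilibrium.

(News, News, Originals) and (Bundled, Sports, Licensed)

Service A against (Sports, Originals): payoffs 0, 10 → best response Bundled.
Service A against (Sports, Licensed): payoffs 1, 8 → best response Bundled.
Service A against (News, Originals): payoffs 6, 2 → best response News.
Service A against (News, Licensed): payoffs 9, 0 → best response News.
Service B against (News, Originals): payoffs 3, 8 → best response News.
Service B against (News, Licensed): payoffs 9, 0 → best response Sports.
Service B against (Bundled, Originals): payoffs 4, 3 → best response Sports.
Service B against (Bundled, Licensed): payoffs 10, 8 → best response Sports.
Service C against (News, Sports): payoffs 12, 11 → best response Originals.
Service C against (News, News): payoffs 11, 7 → best response Originals.
Service C against (Bundled, Sports): payoffs 0, 5 → best response Licensed.
Service C against (Bundled, News): payoffs 11, 7 → best response Originals.
Mutual best responses: (News, News, Originals); (Bundled, Sports, Licensed).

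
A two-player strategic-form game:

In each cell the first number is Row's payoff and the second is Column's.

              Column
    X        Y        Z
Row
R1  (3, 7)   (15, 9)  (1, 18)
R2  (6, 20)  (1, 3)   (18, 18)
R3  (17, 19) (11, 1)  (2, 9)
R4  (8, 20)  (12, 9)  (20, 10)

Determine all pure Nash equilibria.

For each player, find the best response to each opponent profile; mutual best responses are the pure NE.
Row against X: payoffs 3, 6, 17, 8 → best response R3.
Row against Y: payoffs 15, 1, 11, 12 → best response R1.
Row against Z: payoffs 1, 18, 2, 20 → best response R4.
Column against R1: payoffs 7, 9, 18 → best response Z.
Column against R2: payoffs 20, 3, 18 → best response X.
Column against R3: payoffs 19, 1, 9 → best response X.
Column against R4: payoffs 20, 9, 10 → best response X.
Mutual best responses: (R3, X).

The unique pure-strategy Nash equilibrium is (R3, X).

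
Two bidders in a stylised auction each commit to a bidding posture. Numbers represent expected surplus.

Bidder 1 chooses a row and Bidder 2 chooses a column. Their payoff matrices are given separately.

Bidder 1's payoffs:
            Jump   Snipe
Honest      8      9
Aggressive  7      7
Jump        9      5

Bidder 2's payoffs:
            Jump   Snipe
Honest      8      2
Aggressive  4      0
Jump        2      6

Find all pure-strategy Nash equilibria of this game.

No pure-strategy Nash equilibrium.

Bidder 1 against Jump: payoffs 8, 7, 9 → best response Jump.
Bidder 1 against Snipe: payoffs 9, 7, 5 → best response Honest.
Bidder 2 against Honest: payoffs 8, 2 → best response Jump.
Bidder 2 against Aggressive: payoffs 4, 0 → best response Jump.
Bidder 2 against Jump: payoffs 2, 6 → best response Snipe.
No profile is a mutual best response for all players.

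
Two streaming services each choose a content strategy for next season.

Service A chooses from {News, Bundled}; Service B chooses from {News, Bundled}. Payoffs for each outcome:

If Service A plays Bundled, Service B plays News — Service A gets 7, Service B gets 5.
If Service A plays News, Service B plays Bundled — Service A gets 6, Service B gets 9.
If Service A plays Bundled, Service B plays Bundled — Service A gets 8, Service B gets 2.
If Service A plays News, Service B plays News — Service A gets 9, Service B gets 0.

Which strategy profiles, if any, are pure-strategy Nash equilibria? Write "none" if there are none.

There is no pure-strategy Nash equilibrium.

For each player, find the best response to each opponent profile; mutual best responses are the pure NE.
Service A against News: payoffs 9, 7 → best response News.
Service A against Bundled: payoffs 6, 8 → best response Bundled.
Service B against News: payoffs 0, 9 → best response Bundled.
Service B against Bundled: payoffs 5, 2 → best response News.
No profile is a mutual best response for all players.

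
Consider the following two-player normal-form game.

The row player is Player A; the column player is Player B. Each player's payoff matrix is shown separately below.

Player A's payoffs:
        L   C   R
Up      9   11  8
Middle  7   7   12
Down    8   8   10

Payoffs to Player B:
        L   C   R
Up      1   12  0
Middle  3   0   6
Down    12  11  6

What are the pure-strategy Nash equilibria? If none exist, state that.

(Up, C) and (Middle, R)

Mark each player's best response to every combination of opponents' strategies; a profile where every player is best-responding is a pure Nash equilibrium.
Player A against L: payoffs 9, 7, 8 → best response Up.
Player A against C: payoffs 11, 7, 8 → best response Up.
Player A against R: payoffs 8, 12, 10 → best response Middle.
Player B against Up: payoffs 1, 12, 0 → best response C.
Player B against Middle: payoffs 3, 0, 6 → best response R.
Player B against Down: payoffs 12, 11, 6 → best response L.
Mutual best responses: (Up, C); (Middle, R).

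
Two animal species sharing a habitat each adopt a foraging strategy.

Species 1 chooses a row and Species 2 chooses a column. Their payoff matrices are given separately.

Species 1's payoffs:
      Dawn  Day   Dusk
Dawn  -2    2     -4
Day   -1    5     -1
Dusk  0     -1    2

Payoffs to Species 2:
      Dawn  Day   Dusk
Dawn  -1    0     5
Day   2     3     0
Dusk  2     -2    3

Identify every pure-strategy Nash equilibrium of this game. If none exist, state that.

Species 1 against Dawn: payoffs -2, -1, 0 → best response Dusk.
Species 1 against Day: payoffs 2, 5, -1 → best response Day.
Species 1 against Dusk: payoffs -4, -1, 2 → best response Dusk.
Species 2 against Dawn: payoffs -1, 0, 5 → best response Dusk.
Species 2 against Day: payoffs 2, 3, 0 → best response Day.
Species 2 against Dusk: payoffs 2, -2, 3 → best response Dusk.
Mutual best responses: (Day, Day); (Dusk, Dusk).

The pure Nash equilibria are (Day, Day); (Dusk, Dusk).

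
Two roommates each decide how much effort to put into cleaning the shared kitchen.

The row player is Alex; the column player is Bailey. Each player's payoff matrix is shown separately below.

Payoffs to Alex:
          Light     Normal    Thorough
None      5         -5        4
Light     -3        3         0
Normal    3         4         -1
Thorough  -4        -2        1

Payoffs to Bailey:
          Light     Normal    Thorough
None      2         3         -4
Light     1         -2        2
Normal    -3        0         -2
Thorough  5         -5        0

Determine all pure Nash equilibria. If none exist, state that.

Pure NE: (Normal, Normal)

Alex against Light: payoffs 5, -3, 3, -4 → best response None.
Alex against Normal: payoffs -5, 3, 4, -2 → best response Normal.
Alex against Thorough: payoffs 4, 0, -1, 1 → best response None.
Bailey against None: payoffs 2, 3, -4 → best response Normal.
Bailey against Light: payoffs 1, -2, 2 → best response Thorough.
Bailey against Normal: payoffs -3, 0, -2 → best response Normal.
Bailey against Thorough: payoffs 5, -5, 0 → best response Light.
Mutual best responses: (Normal, Normal).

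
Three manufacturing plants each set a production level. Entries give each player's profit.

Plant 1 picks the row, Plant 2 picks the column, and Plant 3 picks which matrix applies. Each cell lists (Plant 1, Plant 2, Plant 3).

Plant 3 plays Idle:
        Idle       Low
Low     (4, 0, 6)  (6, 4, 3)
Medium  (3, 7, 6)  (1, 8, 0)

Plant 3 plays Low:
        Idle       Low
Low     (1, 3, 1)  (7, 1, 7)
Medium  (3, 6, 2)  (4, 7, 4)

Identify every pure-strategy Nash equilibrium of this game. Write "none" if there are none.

For each strategy profile, look for a profitable unilateral deviation.
(Low, Idle, Idle): Plant 2 can switch to Low (0 → 4). Not NE.
(Low, Idle, Low): Plant 1 can switch to Medium (1 → 3). Not NE.
(Low, Low, Idle): Plant 3 can switch to Low (3 → 7). Not NE.
(Low, Low, Low): Plant 2 can switch to Idle (1 → 3). Not NE.
(Medium, Idle, Idle): Plant 1 can switch to Low (3 → 4). Not NE.
(Medium, Idle, Low): Plant 2 can switch to Low (6 → 7). Not NE.
(Medium, Low, Idle): Plant 1 can switch to Low (1 → 6). Not NE.
(Medium, Low, Low): Plant 1 can switch to Low (4 → 7). Not NE.

This game has no pure Nash equilibrium.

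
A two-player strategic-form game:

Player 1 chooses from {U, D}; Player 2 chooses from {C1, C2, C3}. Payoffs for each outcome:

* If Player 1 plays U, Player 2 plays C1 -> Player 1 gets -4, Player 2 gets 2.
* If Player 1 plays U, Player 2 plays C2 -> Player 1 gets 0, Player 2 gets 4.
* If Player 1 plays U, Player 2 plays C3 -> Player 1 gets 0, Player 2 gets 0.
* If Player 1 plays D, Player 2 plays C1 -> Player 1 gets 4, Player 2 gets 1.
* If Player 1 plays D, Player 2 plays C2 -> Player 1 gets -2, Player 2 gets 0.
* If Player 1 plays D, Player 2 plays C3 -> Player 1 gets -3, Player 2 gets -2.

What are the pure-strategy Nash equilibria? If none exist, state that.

(U, C1): Player 1 can switch to D (-4 → 4). Not NE.
(U, C2): Player 1 gets 0, best alternative -2; Player 2 gets 4, best alternative 2. No profitable deviation — NE.
(U, C3): Player 2 can switch to C1 (0 → 2). Not NE.
(D, C1): Player 1 gets 4, best alternative -4; Player 2 gets 1, best alternative 0. No profitable deviation — NE.
(D, C2): Player 1 can switch to U (-2 → 0). Not NE.
(D, C3): Player 1 can switch to U (-3 → 0). Not NE.

The pure Nash equilibria are (U, C2), (D, C1).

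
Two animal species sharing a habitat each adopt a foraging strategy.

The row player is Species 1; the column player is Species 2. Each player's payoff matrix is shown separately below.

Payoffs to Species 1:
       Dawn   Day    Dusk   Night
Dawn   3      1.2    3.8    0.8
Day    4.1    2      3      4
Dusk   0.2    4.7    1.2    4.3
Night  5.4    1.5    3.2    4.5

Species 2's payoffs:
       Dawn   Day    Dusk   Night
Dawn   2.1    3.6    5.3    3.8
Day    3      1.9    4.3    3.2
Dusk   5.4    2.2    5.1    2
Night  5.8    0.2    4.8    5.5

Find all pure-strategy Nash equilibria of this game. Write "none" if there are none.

For each strategy profile, look for a profitable unilateral deviation.
(Dawn, Dawn): Species 1 can switch to Day (3 → 4.1). Not NE.
(Dawn, Day): Species 1 can switch to Day (1.2 → 2). Not NE.
(Dawn, Dusk): Species 1 gets 3.8, best alternative 3.2; Species 2 gets 5.3, best alternative 3.8. No profitable deviation — NE.
(Dawn, Night): Species 1 can switch to Day (0.8 → 4). Not NE.
(Day, Dawn): Species 1 can switch to Night (4.1 → 5.4). Not NE.
(Day, Day): Species 1 can switch to Dusk (2 → 4.7). Not NE.
(Day, Dusk): Species 1 can switch to Dawn (3 → 3.8). Not NE.
(Day, Night): Species 1 can switch to Dusk (4 → 4.3). Not NE.
(Dusk, Dawn): Species 1 can switch to Dawn (0.2 → 3). Not NE.
(Dusk, Day): Species 2 can switch to Dawn (2.2 → 5.4). Not NE.
(Dusk, Dusk): Species 1 can switch to Dawn (1.2 → 3.8). Not NE.
(Night, Dawn): Species 1 gets 5.4, best alternative 4.1; Species 2 gets 5.8, best alternative 5.5. No profitable deviation — NE.
(The remaining 4 profiles each have a profitable deviation by the same check.)

(Dawn, Dusk), (Night, Dawn)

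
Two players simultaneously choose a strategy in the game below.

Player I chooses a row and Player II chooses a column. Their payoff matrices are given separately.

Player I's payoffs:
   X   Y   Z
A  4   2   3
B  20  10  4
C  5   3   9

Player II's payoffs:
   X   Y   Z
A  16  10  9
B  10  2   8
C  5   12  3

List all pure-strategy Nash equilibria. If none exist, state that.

(B, X)

Check each profile: it is a Nash equilibrium iff no player can strictly gain by switching unilaterally.
(A, X): Player I can switch to B (4 → 20). Not NE.
(A, Y): Player I can switch to B (2 → 10). Not NE.
(A, Z): Player I can switch to B (3 → 4). Not NE.
(B, X): Player I gets 20, best alternative 5; Player II gets 10, best alternative 8. No profitable deviation — NE.
(B, Y): Player II can switch to X (2 → 10). Not NE.
(B, Z): Player I can switch to C (4 → 9). Not NE.
(C, X): Player I can switch to B (5 → 20). Not NE.
(C, Y): Player I can switch to B (3 → 10). Not NE.
(C, Z): Player II can switch to X (3 → 5). Not NE.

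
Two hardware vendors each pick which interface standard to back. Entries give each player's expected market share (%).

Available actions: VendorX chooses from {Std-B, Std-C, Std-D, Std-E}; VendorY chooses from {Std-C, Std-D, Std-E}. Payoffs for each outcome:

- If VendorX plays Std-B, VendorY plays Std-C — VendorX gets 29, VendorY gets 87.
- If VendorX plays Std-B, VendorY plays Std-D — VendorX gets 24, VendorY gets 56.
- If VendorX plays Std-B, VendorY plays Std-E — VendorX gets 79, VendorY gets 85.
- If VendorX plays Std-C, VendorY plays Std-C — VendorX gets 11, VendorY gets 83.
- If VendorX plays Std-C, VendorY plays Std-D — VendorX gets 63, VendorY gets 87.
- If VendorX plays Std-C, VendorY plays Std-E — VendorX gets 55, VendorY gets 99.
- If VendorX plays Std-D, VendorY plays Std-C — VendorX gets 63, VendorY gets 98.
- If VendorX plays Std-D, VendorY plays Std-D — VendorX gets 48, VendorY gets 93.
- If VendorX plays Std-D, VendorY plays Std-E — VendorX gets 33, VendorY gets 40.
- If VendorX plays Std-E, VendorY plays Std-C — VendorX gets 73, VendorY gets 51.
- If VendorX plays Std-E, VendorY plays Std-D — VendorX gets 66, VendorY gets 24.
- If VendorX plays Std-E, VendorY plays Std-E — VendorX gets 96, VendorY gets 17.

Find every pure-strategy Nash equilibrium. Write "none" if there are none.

VendorX against Std-C: payoffs 29, 11, 63, 73 → best response Std-E.
VendorX against Std-D: payoffs 24, 63, 48, 66 → best response Std-E.
VendorX against Std-E: payoffs 79, 55, 33, 96 → best response Std-E.
VendorY against Std-B: payoffs 87, 56, 85 → best response Std-C.
VendorY against Std-C: payoffs 83, 87, 99 → best response Std-E.
VendorY against Std-D: payoffs 98, 93, 40 → best response Std-C.
VendorY against Std-E: payoffs 51, 24, 17 → best response Std-C.
Mutual best responses: (Std-E, Std-C).

Pure NE: (Std-E, Std-C)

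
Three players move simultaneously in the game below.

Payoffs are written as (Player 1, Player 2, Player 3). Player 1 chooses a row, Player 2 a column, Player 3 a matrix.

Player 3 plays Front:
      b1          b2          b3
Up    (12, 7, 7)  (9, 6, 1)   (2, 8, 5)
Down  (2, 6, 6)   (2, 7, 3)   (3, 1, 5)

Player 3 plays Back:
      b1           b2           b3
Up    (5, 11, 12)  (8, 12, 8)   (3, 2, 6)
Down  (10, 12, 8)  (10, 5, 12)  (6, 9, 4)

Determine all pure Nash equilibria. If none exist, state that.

Mark each player's best response to every combination of opponents' strategies; a profile where every player is best-responding is a pure Nash equilibrium.
Player 1 against (b1, Front): payoffs 12, 2 → best response Up.
Player 1 against (b1, Back): payoffs 5, 10 → best response Down.
Player 1 against (b2, Front): payoffs 9, 2 → best response Up.
Player 1 against (b2, Back): payoffs 8, 10 → best response Down.
Player 1 against (b3, Front): payoffs 2, 3 → best response Down.
Player 1 against (b3, Back): payoffs 3, 6 → best response Down.
Player 2 against (Up, Front): payoffs 7, 6, 8 → best response b3.
Player 2 against (Up, Back): payoffs 11, 12, 2 → best response b2.
Player 2 against (Down, Front): payoffs 6, 7, 1 → best response b2.
Player 2 against (Down, Back): payoffs 12, 5, 9 → best response b1.
Player 3 against (Up, b1): payoffs 7, 12 → best response Back.
Player 3 against (Up, b2): payoffs 1, 8 → best response Back.
Player 3 against (Up, b3): payoffs 5, 6 → best response Back.
Player 3 against (Down, b1): payoffs 6, 8 → best response Back.
Player 3 against (Down, b2): payoffs 3, 12 → best response Back.
Player 3 against (Down, b3): payoffs 5, 4 → best response Front.
Mutual best responses: (Down, b1, Back).

The unique pure-strategy Nash equilibrium is (Down, b1, Back).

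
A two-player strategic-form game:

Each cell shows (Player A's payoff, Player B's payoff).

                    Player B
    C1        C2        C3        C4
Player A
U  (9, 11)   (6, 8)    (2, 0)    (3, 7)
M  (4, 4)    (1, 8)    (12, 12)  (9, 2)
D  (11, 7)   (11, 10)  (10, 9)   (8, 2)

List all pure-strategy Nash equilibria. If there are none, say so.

(M, C3), (D, C2)

(U, C1): Player A can switch to D (9 → 11). Not NE.
(U, C2): Player A can switch to D (6 → 11). Not NE.
(U, C3): Player A can switch to M (2 → 12). Not NE.
(U, C4): Player A can switch to M (3 → 9). Not NE.
(M, C1): Player A can switch to U (4 → 9). Not NE.
(M, C2): Player A can switch to U (1 → 6). Not NE.
(M, C3): Player A gets 12, best alternative 10; Player B gets 12, best alternative 8. No profitable deviation — NE.
(D, C2): Player A gets 11, best alternative 6; Player B gets 10, best alternative 9. No profitable deviation — NE.
(The remaining 4 profiles each have a profitable deviation by the same check.)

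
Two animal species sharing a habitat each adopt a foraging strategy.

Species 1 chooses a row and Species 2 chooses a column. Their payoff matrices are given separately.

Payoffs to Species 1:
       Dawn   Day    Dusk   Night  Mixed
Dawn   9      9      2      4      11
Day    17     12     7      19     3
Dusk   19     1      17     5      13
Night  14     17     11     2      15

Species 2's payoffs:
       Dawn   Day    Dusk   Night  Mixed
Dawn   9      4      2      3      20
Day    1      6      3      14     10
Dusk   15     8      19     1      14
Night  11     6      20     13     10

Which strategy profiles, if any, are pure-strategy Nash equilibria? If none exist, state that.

For each player, find the best response to each opponent profile; mutual best responses are the pure NE.
Species 1 against Dawn: payoffs 9, 17, 19, 14 → best response Dusk.
Species 1 against Day: payoffs 9, 12, 1, 17 → best response Night.
Species 1 against Dusk: payoffs 2, 7, 17, 11 → best response Dusk.
Species 1 against Night: payoffs 4, 19, 5, 2 → best response Day.
Species 1 against Mixed: payoffs 11, 3, 13, 15 → best response Night.
Species 2 against Dawn: payoffs 9, 4, 2, 3, 20 → best response Mixed.
Species 2 against Day: payoffs 1, 6, 3, 14, 10 → best response Night.
Species 2 against Dusk: payoffs 15, 8, 19, 1, 14 → best response Dusk.
Species 2 against Night: payoffs 11, 6, 20, 13, 10 → best response Dusk.
Mutual best responses: (Day, Night); (Dusk, Dusk).

(Day, Night) and (Dusk, Dusk)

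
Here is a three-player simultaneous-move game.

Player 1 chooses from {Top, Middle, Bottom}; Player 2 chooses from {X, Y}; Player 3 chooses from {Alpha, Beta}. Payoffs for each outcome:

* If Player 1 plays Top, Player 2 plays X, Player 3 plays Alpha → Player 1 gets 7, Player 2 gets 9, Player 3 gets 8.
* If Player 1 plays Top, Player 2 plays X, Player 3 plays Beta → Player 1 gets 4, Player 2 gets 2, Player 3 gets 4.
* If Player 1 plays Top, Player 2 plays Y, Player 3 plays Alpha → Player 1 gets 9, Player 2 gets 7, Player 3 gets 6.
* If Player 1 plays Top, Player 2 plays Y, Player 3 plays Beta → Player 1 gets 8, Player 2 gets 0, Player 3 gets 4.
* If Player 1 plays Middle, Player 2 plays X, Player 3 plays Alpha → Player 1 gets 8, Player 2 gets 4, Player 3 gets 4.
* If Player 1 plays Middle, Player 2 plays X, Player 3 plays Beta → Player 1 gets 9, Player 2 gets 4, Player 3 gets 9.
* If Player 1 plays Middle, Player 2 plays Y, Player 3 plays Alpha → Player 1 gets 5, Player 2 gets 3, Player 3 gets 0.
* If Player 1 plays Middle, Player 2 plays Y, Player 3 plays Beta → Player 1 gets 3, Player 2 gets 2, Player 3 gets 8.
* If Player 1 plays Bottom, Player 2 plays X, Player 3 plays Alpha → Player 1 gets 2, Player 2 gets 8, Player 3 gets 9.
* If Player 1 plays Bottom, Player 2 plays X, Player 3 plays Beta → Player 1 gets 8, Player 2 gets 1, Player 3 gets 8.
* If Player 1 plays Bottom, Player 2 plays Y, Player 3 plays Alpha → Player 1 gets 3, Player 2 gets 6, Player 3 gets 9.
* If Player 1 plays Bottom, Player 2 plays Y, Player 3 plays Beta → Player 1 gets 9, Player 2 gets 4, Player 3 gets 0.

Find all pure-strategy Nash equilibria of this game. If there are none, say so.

The unique pure-strategy Nash equilibrium is (Middle, X, Beta).

(Top, X, Alpha): Player 1 can switch to Middle (7 → 8). Not NE.
(Top, X, Beta): Player 1 can switch to Middle (4 → 9). Not NE.
(Top, Y, Alpha): Player 2 can switch to X (7 → 9). Not NE.
(Top, Y, Beta): Player 1 can switch to Bottom (8 → 9). Not NE.
(Middle, X, Alpha): Player 3 can switch to Beta (4 → 9). Not NE.
(Middle, X, Beta): Player 1 gets 9, best alternative 8; Player 2 gets 4, best alternative 2; Player 3 gets 9, best alternative 4. No profitable deviation — NE.
(Middle, Y, Alpha): Player 1 can switch to Top (5 → 9). Not NE.
(Middle, Y, Beta): Player 1 can switch to Top (3 → 8). Not NE.
(Bottom, X, Alpha): Player 1 can switch to Top (2 → 7). Not NE.
(Bottom, X, Beta): Player 1 can switch to Middle (8 → 9). Not NE.
(Bottom, Y, Alpha): Player 1 can switch to Top (3 → 9). Not NE.
(The remaining 1 profile has a profitable deviation by the same check.)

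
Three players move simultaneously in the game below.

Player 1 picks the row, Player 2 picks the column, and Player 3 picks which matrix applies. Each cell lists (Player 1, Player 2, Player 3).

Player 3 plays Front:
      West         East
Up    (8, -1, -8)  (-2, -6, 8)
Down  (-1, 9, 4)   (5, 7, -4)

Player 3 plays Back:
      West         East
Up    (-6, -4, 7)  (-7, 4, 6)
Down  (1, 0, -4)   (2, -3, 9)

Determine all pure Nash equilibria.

none

(Up, West, Front): Player 3 can switch to Back (-8 → 7). Not NE.
(Up, West, Back): Player 1 can switch to Down (-6 → 1). Not NE.
(Up, East, Front): Player 1 can switch to Down (-2 → 5). Not NE.
(Up, East, Back): Player 1 can switch to Down (-7 → 2). Not NE.
(Down, West, Front): Player 1 can switch to Up (-1 → 8). Not NE.
(Down, West, Back): Player 3 can switch to Front (-4 → 4). Not NE.
(The remaining 2 profiles each have a profitable deviation by the same check.)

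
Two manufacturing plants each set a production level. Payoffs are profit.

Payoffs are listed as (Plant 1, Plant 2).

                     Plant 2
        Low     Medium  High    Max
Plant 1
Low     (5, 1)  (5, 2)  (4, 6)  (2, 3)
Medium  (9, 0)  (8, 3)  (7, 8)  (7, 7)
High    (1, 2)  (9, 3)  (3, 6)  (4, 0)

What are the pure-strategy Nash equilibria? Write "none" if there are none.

For each strategy profile, look for a profitable unilateral deviation.
(Low, Low): Plant 1 can switch to Medium (5 → 9). Not NE.
(Low, Medium): Plant 1 can switch to Medium (5 → 8). Not NE.
(Low, High): Plant 1 can switch to Medium (4 → 7). Not NE.
(Low, Max): Plant 1 can switch to Medium (2 → 7). Not NE.
(Medium, Low): Plant 2 can switch to Medium (0 → 3). Not NE.
(Medium, Medium): Plant 1 can switch to High (8 → 9). Not NE.
(Medium, High): Plant 1 gets 7, best alternative 4; Plant 2 gets 8, best alternative 7. No profitable deviation — NE.
(Medium, Max): Plant 2 can switch to High (7 → 8). Not NE.
(High, Low): Plant 1 can switch to Low (1 → 5). Not NE.
(High, Medium): Plant 2 can switch to High (3 → 6). Not NE.
(High, High): Plant 1 can switch to Low (3 → 4). Not NE.
(The remaining 1 profile has a profitable deviation by the same check.)

(Medium, High)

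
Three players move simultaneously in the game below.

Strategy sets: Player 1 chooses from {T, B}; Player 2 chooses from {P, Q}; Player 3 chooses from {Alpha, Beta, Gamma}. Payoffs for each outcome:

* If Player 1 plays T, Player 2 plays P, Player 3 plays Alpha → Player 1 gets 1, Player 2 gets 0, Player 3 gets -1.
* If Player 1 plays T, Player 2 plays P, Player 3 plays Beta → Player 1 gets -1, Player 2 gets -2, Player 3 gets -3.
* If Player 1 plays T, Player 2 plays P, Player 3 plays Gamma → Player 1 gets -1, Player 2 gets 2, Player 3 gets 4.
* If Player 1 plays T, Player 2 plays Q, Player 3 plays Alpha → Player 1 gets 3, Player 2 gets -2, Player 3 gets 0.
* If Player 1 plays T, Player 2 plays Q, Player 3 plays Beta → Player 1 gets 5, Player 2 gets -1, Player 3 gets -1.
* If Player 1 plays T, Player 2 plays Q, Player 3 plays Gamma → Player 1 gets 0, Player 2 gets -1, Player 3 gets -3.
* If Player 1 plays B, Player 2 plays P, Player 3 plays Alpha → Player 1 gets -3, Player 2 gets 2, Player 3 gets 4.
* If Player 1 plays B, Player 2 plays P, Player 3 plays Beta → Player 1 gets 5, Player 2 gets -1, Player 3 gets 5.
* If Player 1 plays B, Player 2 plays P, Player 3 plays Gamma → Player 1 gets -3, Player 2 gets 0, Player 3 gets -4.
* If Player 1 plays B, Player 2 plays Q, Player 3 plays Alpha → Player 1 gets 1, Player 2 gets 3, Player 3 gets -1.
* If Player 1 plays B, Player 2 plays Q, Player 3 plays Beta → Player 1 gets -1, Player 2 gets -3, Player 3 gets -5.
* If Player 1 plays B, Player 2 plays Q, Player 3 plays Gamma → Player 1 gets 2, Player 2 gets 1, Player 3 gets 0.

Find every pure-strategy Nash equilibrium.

(T, P, Gamma), (B, P, Beta), (B, Q, Gamma)

(T, P, Alpha): Player 3 can switch to Gamma (-1 → 4). Not NE.
(T, P, Beta): Player 1 can switch to B (-1 → 5). Not NE.
(T, P, Gamma): Player 1 gets -1, best alternative -3; Player 2 gets 2, best alternative -1; Player 3 gets 4, best alternative -1. No profitable deviation — NE.
(T, Q, Alpha): Player 2 can switch to P (-2 → 0). Not NE.
(T, Q, Beta): Player 3 can switch to Alpha (-1 → 0). Not NE.
(T, Q, Gamma): Player 1 can switch to B (0 → 2). Not NE.
(B, P, Alpha): Player 1 can switch to T (-3 → 1). Not NE.
(B, P, Beta): Player 1 gets 5, best alternative -1; Player 2 gets -1, best alternative -3; Player 3 gets 5, best alternative 4. No profitable deviation — NE.
(B, P, Gamma): Player 1 can switch to T (-3 → -1). Not NE.
(B, Q, Alpha): Player 1 can switch to T (1 → 3). Not NE.
(B, Q, Gamma): Player 1 gets 2, best alternative 0; Player 2 gets 1, best alternative 0; Player 3 gets 0, best alternative -1. No profitable deviation — NE.
(The remaining 1 profile has a profitable deviation by the same check.)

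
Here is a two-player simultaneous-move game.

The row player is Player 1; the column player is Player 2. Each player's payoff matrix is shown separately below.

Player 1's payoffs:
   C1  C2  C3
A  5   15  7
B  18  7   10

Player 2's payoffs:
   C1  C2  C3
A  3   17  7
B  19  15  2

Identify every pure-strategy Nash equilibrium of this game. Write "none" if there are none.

The pure Nash equilibria are (A, C2), (B, C1).

For each player, find the best response to each opponent profile; mutual best responses are the pure NE.
Player 1 against C1: payoffs 5, 18 → best response B.
Player 1 against C2: payoffs 15, 7 → best response A.
Player 1 against C3: payoffs 7, 10 → best response B.
Player 2 against A: payoffs 3, 17, 7 → best response C2.
Player 2 against B: payoffs 19, 15, 2 → best response C1.
Mutual best responses: (A, C2); (B, C1).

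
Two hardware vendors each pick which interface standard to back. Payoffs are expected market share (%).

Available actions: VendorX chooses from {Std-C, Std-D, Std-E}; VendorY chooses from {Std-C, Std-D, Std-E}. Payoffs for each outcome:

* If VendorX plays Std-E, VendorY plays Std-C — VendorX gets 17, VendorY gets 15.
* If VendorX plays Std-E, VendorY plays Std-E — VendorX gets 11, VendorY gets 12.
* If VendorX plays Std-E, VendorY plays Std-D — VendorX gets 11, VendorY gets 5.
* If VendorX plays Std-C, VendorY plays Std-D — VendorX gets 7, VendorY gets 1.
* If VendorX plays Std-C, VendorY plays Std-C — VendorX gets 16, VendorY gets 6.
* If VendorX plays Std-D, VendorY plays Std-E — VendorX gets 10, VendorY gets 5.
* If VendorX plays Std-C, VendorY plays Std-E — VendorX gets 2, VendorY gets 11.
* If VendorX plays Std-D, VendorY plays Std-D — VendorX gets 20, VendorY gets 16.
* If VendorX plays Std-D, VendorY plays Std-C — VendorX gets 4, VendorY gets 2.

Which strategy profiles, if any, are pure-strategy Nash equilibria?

(Std-C, Std-C): VendorX can switch to Std-E (16 → 17). Not NE.
(Std-C, Std-D): VendorX can switch to Std-D (7 → 20). Not NE.
(Std-C, Std-E): VendorX can switch to Std-D (2 → 10). Not NE.
(Std-D, Std-C): VendorX can switch to Std-C (4 → 16). Not NE.
(Std-D, Std-D): VendorX gets 20, best alternative 11; VendorY gets 16, best alternative 5. No profitable deviation — NE.
(Std-D, Std-E): VendorX can switch to Std-E (10 → 11). Not NE.
(Std-E, Std-C): VendorX gets 17, best alternative 16; VendorY gets 15, best alternative 12. No profitable deviation — NE.
(Std-E, Std-D): VendorX can switch to Std-D (11 → 20). Not NE.
(Std-E, Std-E): VendorY can switch to Std-C (12 → 15). Not NE.

(Std-D, Std-D), (Std-E, Std-C)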